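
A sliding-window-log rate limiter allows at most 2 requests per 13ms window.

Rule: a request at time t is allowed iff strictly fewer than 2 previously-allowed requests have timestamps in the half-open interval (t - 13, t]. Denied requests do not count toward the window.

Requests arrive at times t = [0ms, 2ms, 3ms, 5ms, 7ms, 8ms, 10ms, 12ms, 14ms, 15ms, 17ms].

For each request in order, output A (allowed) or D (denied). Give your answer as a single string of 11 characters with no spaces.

Tracking allowed requests in the window:
  req#1 t=0ms: ALLOW
  req#2 t=2ms: ALLOW
  req#3 t=3ms: DENY
  req#4 t=5ms: DENY
  req#5 t=7ms: DENY
  req#6 t=8ms: DENY
  req#7 t=10ms: DENY
  req#8 t=12ms: DENY
  req#9 t=14ms: ALLOW
  req#10 t=15ms: ALLOW
  req#11 t=17ms: DENY

Answer: AADDDDDDAAD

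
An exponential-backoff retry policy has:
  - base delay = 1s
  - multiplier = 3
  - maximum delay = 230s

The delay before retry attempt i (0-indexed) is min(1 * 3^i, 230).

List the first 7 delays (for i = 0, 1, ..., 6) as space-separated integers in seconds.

Computing each delay:
  i=0: min(1*3^0, 230) = 1
  i=1: min(1*3^1, 230) = 3
  i=2: min(1*3^2, 230) = 9
  i=3: min(1*3^3, 230) = 27
  i=4: min(1*3^4, 230) = 81
  i=5: min(1*3^5, 230) = 230
  i=6: min(1*3^6, 230) = 230

Answer: 1 3 9 27 81 230 230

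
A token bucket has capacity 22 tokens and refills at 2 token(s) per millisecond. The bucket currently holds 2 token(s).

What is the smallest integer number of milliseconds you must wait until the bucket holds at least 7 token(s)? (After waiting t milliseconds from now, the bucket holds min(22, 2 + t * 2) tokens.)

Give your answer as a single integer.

Need 2 + t * 2 >= 7, so t >= 5/2.
Smallest integer t = ceil(5/2) = 3.

Answer: 3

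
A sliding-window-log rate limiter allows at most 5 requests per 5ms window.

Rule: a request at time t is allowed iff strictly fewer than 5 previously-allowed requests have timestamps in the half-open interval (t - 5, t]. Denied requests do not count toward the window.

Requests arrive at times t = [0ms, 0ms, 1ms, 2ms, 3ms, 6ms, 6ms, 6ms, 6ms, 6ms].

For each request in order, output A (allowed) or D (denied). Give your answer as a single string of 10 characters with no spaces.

Tracking allowed requests in the window:
  req#1 t=0ms: ALLOW
  req#2 t=0ms: ALLOW
  req#3 t=1ms: ALLOW
  req#4 t=2ms: ALLOW
  req#5 t=3ms: ALLOW
  req#6 t=6ms: ALLOW
  req#7 t=6ms: ALLOW
  req#8 t=6ms: ALLOW
  req#9 t=6ms: DENY
  req#10 t=6ms: DENY

Answer: AAAAAAAADD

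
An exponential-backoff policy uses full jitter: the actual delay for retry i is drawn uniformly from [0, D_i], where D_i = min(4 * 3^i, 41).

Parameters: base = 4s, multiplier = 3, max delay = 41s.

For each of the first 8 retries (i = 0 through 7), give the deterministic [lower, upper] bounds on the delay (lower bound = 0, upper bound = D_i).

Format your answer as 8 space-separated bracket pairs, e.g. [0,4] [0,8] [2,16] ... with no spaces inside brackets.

Computing bounds per retry:
  i=0: D_i=min(4*3^0,41)=4, bounds=[0,4]
  i=1: D_i=min(4*3^1,41)=12, bounds=[0,12]
  i=2: D_i=min(4*3^2,41)=36, bounds=[0,36]
  i=3: D_i=min(4*3^3,41)=41, bounds=[0,41]
  i=4: D_i=min(4*3^4,41)=41, bounds=[0,41]
  i=5: D_i=min(4*3^5,41)=41, bounds=[0,41]
  i=6: D_i=min(4*3^6,41)=41, bounds=[0,41]
  i=7: D_i=min(4*3^7,41)=41, bounds=[0,41]

Answer: [0,4] [0,12] [0,36] [0,41] [0,41] [0,41] [0,41] [0,41]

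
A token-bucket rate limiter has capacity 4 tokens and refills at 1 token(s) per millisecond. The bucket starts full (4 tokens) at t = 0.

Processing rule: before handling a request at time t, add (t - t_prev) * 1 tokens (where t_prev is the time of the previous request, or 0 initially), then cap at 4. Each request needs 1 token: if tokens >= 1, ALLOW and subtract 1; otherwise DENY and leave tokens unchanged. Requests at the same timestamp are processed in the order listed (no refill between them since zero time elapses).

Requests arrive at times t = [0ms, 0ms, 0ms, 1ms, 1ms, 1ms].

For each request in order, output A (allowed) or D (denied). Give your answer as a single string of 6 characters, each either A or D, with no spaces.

Answer: AAAAAD

Derivation:
Simulating step by step:
  req#1 t=0ms: ALLOW
  req#2 t=0ms: ALLOW
  req#3 t=0ms: ALLOW
  req#4 t=1ms: ALLOW
  req#5 t=1ms: ALLOW
  req#6 t=1ms: DENY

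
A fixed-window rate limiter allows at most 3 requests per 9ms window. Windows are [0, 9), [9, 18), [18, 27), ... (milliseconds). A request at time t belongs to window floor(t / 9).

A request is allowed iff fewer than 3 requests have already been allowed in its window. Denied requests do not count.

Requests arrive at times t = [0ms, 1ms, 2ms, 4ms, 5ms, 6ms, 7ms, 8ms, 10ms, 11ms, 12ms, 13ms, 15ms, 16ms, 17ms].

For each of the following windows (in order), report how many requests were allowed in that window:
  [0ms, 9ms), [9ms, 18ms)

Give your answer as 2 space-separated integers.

Processing requests:
  req#1 t=0ms (window 0): ALLOW
  req#2 t=1ms (window 0): ALLOW
  req#3 t=2ms (window 0): ALLOW
  req#4 t=4ms (window 0): DENY
  req#5 t=5ms (window 0): DENY
  req#6 t=6ms (window 0): DENY
  req#7 t=7ms (window 0): DENY
  req#8 t=8ms (window 0): DENY
  req#9 t=10ms (window 1): ALLOW
  req#10 t=11ms (window 1): ALLOW
  req#11 t=12ms (window 1): ALLOW
  req#12 t=13ms (window 1): DENY
  req#13 t=15ms (window 1): DENY
  req#14 t=16ms (window 1): DENY
  req#15 t=17ms (window 1): DENY

Allowed counts by window: 3 3

Answer: 3 3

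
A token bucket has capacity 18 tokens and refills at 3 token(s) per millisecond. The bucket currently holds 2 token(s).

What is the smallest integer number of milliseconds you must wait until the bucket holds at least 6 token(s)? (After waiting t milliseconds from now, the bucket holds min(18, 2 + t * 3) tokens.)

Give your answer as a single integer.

Need 2 + t * 3 >= 6, so t >= 4/3.
Smallest integer t = ceil(4/3) = 2.

Answer: 2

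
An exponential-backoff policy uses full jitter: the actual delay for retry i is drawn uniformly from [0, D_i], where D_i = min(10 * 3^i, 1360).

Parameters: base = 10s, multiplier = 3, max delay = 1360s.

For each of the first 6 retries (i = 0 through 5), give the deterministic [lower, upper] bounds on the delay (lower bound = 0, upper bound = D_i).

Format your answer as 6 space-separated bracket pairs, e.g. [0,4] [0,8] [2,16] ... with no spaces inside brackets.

Answer: [0,10] [0,30] [0,90] [0,270] [0,810] [0,1360]

Derivation:
Computing bounds per retry:
  i=0: D_i=min(10*3^0,1360)=10, bounds=[0,10]
  i=1: D_i=min(10*3^1,1360)=30, bounds=[0,30]
  i=2: D_i=min(10*3^2,1360)=90, bounds=[0,90]
  i=3: D_i=min(10*3^3,1360)=270, bounds=[0,270]
  i=4: D_i=min(10*3^4,1360)=810, bounds=[0,810]
  i=5: D_i=min(10*3^5,1360)=1360, bounds=[0,1360]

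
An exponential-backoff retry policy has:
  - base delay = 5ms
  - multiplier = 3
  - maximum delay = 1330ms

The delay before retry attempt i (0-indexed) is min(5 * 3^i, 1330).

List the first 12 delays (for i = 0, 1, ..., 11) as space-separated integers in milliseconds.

Answer: 5 15 45 135 405 1215 1330 1330 1330 1330 1330 1330

Derivation:
Computing each delay:
  i=0: min(5*3^0, 1330) = 5
  i=1: min(5*3^1, 1330) = 15
  i=2: min(5*3^2, 1330) = 45
  i=3: min(5*3^3, 1330) = 135
  i=4: min(5*3^4, 1330) = 405
  i=5: min(5*3^5, 1330) = 1215
  i=6: min(5*3^6, 1330) = 1330
  i=7: min(5*3^7, 1330) = 1330
  i=8: min(5*3^8, 1330) = 1330
  i=9: min(5*3^9, 1330) = 1330
  i=10: min(5*3^10, 1330) = 1330
  i=11: min(5*3^11, 1330) = 1330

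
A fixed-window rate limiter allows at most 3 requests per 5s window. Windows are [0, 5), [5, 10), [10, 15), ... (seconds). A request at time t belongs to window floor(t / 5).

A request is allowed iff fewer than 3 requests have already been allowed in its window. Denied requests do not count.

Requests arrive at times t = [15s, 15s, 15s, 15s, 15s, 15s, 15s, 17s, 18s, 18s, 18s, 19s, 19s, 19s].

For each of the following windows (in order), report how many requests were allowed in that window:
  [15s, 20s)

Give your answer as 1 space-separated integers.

Processing requests:
  req#1 t=15s (window 3): ALLOW
  req#2 t=15s (window 3): ALLOW
  req#3 t=15s (window 3): ALLOW
  req#4 t=15s (window 3): DENY
  req#5 t=15s (window 3): DENY
  req#6 t=15s (window 3): DENY
  req#7 t=15s (window 3): DENY
  req#8 t=17s (window 3): DENY
  req#9 t=18s (window 3): DENY
  req#10 t=18s (window 3): DENY
  req#11 t=18s (window 3): DENY
  req#12 t=19s (window 3): DENY
  req#13 t=19s (window 3): DENY
  req#14 t=19s (window 3): DENY

Allowed counts by window: 3

Answer: 3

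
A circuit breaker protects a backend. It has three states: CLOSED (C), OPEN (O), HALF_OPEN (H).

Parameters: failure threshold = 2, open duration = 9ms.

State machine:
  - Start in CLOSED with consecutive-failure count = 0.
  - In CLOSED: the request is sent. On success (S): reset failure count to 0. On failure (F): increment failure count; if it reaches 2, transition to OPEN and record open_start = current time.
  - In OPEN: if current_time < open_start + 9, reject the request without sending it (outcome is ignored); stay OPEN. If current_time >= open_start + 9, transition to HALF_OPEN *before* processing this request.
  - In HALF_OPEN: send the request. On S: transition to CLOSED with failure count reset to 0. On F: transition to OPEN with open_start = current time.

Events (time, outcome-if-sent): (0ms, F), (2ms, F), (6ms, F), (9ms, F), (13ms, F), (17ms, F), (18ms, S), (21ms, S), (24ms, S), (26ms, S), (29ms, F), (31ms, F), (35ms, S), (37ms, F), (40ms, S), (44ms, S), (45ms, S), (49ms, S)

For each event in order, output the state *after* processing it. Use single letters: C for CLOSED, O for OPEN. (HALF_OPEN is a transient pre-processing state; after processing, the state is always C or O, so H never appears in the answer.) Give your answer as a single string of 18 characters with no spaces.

State after each event:
  event#1 t=0ms outcome=F: state=CLOSED
  event#2 t=2ms outcome=F: state=OPEN
  event#3 t=6ms outcome=F: state=OPEN
  event#4 t=9ms outcome=F: state=OPEN
  event#5 t=13ms outcome=F: state=OPEN
  event#6 t=17ms outcome=F: state=OPEN
  event#7 t=18ms outcome=S: state=OPEN
  event#8 t=21ms outcome=S: state=OPEN
  event#9 t=24ms outcome=S: state=CLOSED
  event#10 t=26ms outcome=S: state=CLOSED
  event#11 t=29ms outcome=F: state=CLOSED
  event#12 t=31ms outcome=F: state=OPEN
  event#13 t=35ms outcome=S: state=OPEN
  event#14 t=37ms outcome=F: state=OPEN
  event#15 t=40ms outcome=S: state=CLOSED
  event#16 t=44ms outcome=S: state=CLOSED
  event#17 t=45ms outcome=S: state=CLOSED
  event#18 t=49ms outcome=S: state=CLOSED

Answer: COOOOOOOCCCOOOCCCC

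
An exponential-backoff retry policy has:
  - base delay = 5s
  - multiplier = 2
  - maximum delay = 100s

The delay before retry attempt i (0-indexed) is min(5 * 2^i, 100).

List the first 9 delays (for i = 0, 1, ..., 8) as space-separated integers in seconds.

Answer: 5 10 20 40 80 100 100 100 100

Derivation:
Computing each delay:
  i=0: min(5*2^0, 100) = 5
  i=1: min(5*2^1, 100) = 10
  i=2: min(5*2^2, 100) = 20
  i=3: min(5*2^3, 100) = 40
  i=4: min(5*2^4, 100) = 80
  i=5: min(5*2^5, 100) = 100
  i=6: min(5*2^6, 100) = 100
  i=7: min(5*2^7, 100) = 100
  i=8: min(5*2^8, 100) = 100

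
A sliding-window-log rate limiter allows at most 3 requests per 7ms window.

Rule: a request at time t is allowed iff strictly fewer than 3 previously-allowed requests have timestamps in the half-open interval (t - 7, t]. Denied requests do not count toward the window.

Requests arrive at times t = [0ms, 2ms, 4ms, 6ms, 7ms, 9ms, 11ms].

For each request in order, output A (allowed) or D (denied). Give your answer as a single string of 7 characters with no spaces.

Tracking allowed requests in the window:
  req#1 t=0ms: ALLOW
  req#2 t=2ms: ALLOW
  req#3 t=4ms: ALLOW
  req#4 t=6ms: DENY
  req#5 t=7ms: ALLOW
  req#6 t=9ms: ALLOW
  req#7 t=11ms: ALLOW

Answer: AAADAAA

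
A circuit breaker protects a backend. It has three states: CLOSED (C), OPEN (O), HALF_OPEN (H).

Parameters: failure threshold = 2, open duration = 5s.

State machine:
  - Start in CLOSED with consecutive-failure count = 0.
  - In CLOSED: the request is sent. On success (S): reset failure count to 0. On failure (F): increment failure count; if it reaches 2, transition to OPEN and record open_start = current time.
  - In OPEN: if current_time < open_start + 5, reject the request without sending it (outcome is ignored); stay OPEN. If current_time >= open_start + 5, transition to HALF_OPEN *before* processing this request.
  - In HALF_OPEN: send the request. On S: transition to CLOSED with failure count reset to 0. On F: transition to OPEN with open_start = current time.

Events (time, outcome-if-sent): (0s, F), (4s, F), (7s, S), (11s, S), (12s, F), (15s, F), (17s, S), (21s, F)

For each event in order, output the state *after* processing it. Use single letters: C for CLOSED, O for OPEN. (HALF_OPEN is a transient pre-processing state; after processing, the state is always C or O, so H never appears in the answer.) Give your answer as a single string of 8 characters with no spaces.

Answer: COOCCOOO

Derivation:
State after each event:
  event#1 t=0s outcome=F: state=CLOSED
  event#2 t=4s outcome=F: state=OPEN
  event#3 t=7s outcome=S: state=OPEN
  event#4 t=11s outcome=S: state=CLOSED
  event#5 t=12s outcome=F: state=CLOSED
  event#6 t=15s outcome=F: state=OPEN
  event#7 t=17s outcome=S: state=OPEN
  event#8 t=21s outcome=F: state=OPEN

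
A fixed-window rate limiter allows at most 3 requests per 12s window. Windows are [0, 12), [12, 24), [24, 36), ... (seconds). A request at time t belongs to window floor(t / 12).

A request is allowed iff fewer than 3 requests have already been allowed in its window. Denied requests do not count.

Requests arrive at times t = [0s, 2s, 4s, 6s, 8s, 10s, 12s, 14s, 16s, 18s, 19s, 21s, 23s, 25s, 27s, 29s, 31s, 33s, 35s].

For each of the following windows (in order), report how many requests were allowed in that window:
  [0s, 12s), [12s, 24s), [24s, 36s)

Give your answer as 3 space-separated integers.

Answer: 3 3 3

Derivation:
Processing requests:
  req#1 t=0s (window 0): ALLOW
  req#2 t=2s (window 0): ALLOW
  req#3 t=4s (window 0): ALLOW
  req#4 t=6s (window 0): DENY
  req#5 t=8s (window 0): DENY
  req#6 t=10s (window 0): DENY
  req#7 t=12s (window 1): ALLOW
  req#8 t=14s (window 1): ALLOW
  req#9 t=16s (window 1): ALLOW
  req#10 t=18s (window 1): DENY
  req#11 t=19s (window 1): DENY
  req#12 t=21s (window 1): DENY
  req#13 t=23s (window 1): DENY
  req#14 t=25s (window 2): ALLOW
  req#15 t=27s (window 2): ALLOW
  req#16 t=29s (window 2): ALLOW
  req#17 t=31s (window 2): DENY
  req#18 t=33s (window 2): DENY
  req#19 t=35s (window 2): DENY

Allowed counts by window: 3 3 3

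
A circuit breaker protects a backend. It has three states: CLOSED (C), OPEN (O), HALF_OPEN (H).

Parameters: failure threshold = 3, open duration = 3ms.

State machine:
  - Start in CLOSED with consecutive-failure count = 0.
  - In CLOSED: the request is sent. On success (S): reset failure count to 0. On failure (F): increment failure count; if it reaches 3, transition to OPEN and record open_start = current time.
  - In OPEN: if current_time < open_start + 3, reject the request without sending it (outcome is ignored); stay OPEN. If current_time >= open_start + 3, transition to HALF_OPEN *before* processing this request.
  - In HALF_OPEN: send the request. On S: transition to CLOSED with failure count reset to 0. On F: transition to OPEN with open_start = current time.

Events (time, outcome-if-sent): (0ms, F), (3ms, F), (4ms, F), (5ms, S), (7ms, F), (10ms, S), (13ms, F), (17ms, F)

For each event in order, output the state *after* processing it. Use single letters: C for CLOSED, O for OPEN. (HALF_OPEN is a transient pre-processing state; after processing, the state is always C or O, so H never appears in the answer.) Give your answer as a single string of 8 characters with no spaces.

Answer: CCOOOCCC

Derivation:
State after each event:
  event#1 t=0ms outcome=F: state=CLOSED
  event#2 t=3ms outcome=F: state=CLOSED
  event#3 t=4ms outcome=F: state=OPEN
  event#4 t=5ms outcome=S: state=OPEN
  event#5 t=7ms outcome=F: state=OPEN
  event#6 t=10ms outcome=S: state=CLOSED
  event#7 t=13ms outcome=F: state=CLOSED
  event#8 t=17ms outcome=F: state=CLOSED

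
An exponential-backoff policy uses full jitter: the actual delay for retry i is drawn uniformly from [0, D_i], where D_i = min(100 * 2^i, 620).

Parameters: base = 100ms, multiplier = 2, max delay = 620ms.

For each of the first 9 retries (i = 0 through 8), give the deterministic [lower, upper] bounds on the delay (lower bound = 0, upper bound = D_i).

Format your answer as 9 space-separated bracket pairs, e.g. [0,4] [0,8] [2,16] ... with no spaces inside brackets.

Computing bounds per retry:
  i=0: D_i=min(100*2^0,620)=100, bounds=[0,100]
  i=1: D_i=min(100*2^1,620)=200, bounds=[0,200]
  i=2: D_i=min(100*2^2,620)=400, bounds=[0,400]
  i=3: D_i=min(100*2^3,620)=620, bounds=[0,620]
  i=4: D_i=min(100*2^4,620)=620, bounds=[0,620]
  i=5: D_i=min(100*2^5,620)=620, bounds=[0,620]
  i=6: D_i=min(100*2^6,620)=620, bounds=[0,620]
  i=7: D_i=min(100*2^7,620)=620, bounds=[0,620]
  i=8: D_i=min(100*2^8,620)=620, bounds=[0,620]

Answer: [0,100] [0,200] [0,400] [0,620] [0,620] [0,620] [0,620] [0,620] [0,620]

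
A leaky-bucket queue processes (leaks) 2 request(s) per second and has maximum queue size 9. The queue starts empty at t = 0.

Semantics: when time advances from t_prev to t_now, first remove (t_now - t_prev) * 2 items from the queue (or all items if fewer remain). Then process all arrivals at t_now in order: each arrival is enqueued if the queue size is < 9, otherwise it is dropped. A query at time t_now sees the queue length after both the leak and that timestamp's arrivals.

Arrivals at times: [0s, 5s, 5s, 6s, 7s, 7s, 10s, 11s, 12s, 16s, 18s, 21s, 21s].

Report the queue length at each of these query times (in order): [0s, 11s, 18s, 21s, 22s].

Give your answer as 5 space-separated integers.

Answer: 1 1 1 2 0

Derivation:
Queue lengths at query times:
  query t=0s: backlog = 1
  query t=11s: backlog = 1
  query t=18s: backlog = 1
  query t=21s: backlog = 2
  query t=22s: backlog = 0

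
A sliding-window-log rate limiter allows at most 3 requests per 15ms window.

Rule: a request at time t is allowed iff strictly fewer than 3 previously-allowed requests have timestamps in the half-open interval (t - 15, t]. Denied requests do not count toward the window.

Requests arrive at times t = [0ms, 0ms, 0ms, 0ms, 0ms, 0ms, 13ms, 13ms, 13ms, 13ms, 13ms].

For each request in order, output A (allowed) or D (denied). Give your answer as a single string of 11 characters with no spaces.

Answer: AAADDDDDDDD

Derivation:
Tracking allowed requests in the window:
  req#1 t=0ms: ALLOW
  req#2 t=0ms: ALLOW
  req#3 t=0ms: ALLOW
  req#4 t=0ms: DENY
  req#5 t=0ms: DENY
  req#6 t=0ms: DENY
  req#7 t=13ms: DENY
  req#8 t=13ms: DENY
  req#9 t=13ms: DENY
  req#10 t=13ms: DENY
  req#11 t=13ms: DENY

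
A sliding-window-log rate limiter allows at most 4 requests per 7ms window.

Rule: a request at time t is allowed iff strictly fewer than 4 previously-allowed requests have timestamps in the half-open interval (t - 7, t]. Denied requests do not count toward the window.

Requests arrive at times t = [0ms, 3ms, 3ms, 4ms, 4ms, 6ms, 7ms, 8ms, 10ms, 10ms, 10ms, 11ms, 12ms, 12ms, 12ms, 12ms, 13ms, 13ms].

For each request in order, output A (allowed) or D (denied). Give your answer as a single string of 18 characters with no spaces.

Tracking allowed requests in the window:
  req#1 t=0ms: ALLOW
  req#2 t=3ms: ALLOW
  req#3 t=3ms: ALLOW
  req#4 t=4ms: ALLOW
  req#5 t=4ms: DENY
  req#6 t=6ms: DENY
  req#7 t=7ms: ALLOW
  req#8 t=8ms: DENY
  req#9 t=10ms: ALLOW
  req#10 t=10ms: ALLOW
  req#11 t=10ms: DENY
  req#12 t=11ms: ALLOW
  req#13 t=12ms: DENY
  req#14 t=12ms: DENY
  req#15 t=12ms: DENY
  req#16 t=12ms: DENY
  req#17 t=13ms: DENY
  req#18 t=13ms: DENY

Answer: AAAADDADAADADDDDDD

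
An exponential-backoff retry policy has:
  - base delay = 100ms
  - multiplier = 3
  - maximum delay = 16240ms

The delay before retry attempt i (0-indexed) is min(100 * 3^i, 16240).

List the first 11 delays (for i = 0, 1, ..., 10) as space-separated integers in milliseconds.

Answer: 100 300 900 2700 8100 16240 16240 16240 16240 16240 16240

Derivation:
Computing each delay:
  i=0: min(100*3^0, 16240) = 100
  i=1: min(100*3^1, 16240) = 300
  i=2: min(100*3^2, 16240) = 900
  i=3: min(100*3^3, 16240) = 2700
  i=4: min(100*3^4, 16240) = 8100
  i=5: min(100*3^5, 16240) = 16240
  i=6: min(100*3^6, 16240) = 16240
  i=7: min(100*3^7, 16240) = 16240
  i=8: min(100*3^8, 16240) = 16240
  i=9: min(100*3^9, 16240) = 16240
  i=10: min(100*3^10, 16240) = 16240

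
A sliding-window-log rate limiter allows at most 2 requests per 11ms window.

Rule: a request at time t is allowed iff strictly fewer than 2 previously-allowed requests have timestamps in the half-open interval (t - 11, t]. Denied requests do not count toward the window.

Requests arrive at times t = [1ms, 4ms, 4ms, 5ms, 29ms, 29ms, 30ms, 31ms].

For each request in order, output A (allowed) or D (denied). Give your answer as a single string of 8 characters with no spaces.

Answer: AADDAADD

Derivation:
Tracking allowed requests in the window:
  req#1 t=1ms: ALLOW
  req#2 t=4ms: ALLOW
  req#3 t=4ms: DENY
  req#4 t=5ms: DENY
  req#5 t=29ms: ALLOW
  req#6 t=29ms: ALLOW
  req#7 t=30ms: DENY
  req#8 t=31ms: DENY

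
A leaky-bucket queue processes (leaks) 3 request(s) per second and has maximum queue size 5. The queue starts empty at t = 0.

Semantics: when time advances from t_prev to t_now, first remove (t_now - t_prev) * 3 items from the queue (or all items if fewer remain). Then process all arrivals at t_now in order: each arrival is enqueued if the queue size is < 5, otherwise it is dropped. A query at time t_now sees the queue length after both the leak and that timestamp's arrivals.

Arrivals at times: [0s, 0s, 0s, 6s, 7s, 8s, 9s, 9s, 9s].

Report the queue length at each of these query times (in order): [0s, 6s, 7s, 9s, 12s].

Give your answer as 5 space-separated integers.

Queue lengths at query times:
  query t=0s: backlog = 3
  query t=6s: backlog = 1
  query t=7s: backlog = 1
  query t=9s: backlog = 3
  query t=12s: backlog = 0

Answer: 3 1 1 3 0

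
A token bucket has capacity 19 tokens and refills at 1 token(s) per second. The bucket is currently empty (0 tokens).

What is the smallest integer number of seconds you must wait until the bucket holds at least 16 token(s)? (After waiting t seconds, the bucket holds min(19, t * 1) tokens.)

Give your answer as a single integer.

Need t * 1 >= 16, so t >= 16/1.
Smallest integer t = ceil(16/1) = 16.

Answer: 16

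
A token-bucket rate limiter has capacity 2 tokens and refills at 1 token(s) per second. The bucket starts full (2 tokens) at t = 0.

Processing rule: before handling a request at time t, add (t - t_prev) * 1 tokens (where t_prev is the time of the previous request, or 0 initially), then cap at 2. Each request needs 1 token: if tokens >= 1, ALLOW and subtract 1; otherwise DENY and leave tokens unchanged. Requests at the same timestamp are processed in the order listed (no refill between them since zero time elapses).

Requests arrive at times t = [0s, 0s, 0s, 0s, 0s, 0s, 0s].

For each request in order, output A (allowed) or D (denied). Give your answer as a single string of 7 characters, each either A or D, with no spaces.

Simulating step by step:
  req#1 t=0s: ALLOW
  req#2 t=0s: ALLOW
  req#3 t=0s: DENY
  req#4 t=0s: DENY
  req#5 t=0s: DENY
  req#6 t=0s: DENY
  req#7 t=0s: DENY

Answer: AADDDDD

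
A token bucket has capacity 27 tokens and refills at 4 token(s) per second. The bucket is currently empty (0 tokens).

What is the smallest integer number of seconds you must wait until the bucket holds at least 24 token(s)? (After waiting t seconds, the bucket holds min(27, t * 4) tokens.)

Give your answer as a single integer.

Answer: 6

Derivation:
Need t * 4 >= 24, so t >= 24/4.
Smallest integer t = ceil(24/4) = 6.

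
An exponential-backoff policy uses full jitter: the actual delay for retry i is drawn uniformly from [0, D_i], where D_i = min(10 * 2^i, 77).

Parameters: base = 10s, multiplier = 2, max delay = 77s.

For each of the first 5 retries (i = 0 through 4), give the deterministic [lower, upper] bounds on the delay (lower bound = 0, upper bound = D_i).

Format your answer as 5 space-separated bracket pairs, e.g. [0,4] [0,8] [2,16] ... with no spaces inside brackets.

Computing bounds per retry:
  i=0: D_i=min(10*2^0,77)=10, bounds=[0,10]
  i=1: D_i=min(10*2^1,77)=20, bounds=[0,20]
  i=2: D_i=min(10*2^2,77)=40, bounds=[0,40]
  i=3: D_i=min(10*2^3,77)=77, bounds=[0,77]
  i=4: D_i=min(10*2^4,77)=77, bounds=[0,77]

Answer: [0,10] [0,20] [0,40] [0,77] [0,77]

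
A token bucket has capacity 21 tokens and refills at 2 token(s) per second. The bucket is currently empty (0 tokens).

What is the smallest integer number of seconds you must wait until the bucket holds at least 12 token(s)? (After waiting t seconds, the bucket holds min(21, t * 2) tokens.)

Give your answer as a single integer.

Answer: 6

Derivation:
Need t * 2 >= 12, so t >= 12/2.
Smallest integer t = ceil(12/2) = 6.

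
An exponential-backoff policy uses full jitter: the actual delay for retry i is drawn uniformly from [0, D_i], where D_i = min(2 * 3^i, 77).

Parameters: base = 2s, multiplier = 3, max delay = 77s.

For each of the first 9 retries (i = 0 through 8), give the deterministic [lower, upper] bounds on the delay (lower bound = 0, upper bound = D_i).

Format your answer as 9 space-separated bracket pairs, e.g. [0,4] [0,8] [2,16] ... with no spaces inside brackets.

Computing bounds per retry:
  i=0: D_i=min(2*3^0,77)=2, bounds=[0,2]
  i=1: D_i=min(2*3^1,77)=6, bounds=[0,6]
  i=2: D_i=min(2*3^2,77)=18, bounds=[0,18]
  i=3: D_i=min(2*3^3,77)=54, bounds=[0,54]
  i=4: D_i=min(2*3^4,77)=77, bounds=[0,77]
  i=5: D_i=min(2*3^5,77)=77, bounds=[0,77]
  i=6: D_i=min(2*3^6,77)=77, bounds=[0,77]
  i=7: D_i=min(2*3^7,77)=77, bounds=[0,77]
  i=8: D_i=min(2*3^8,77)=77, bounds=[0,77]

Answer: [0,2] [0,6] [0,18] [0,54] [0,77] [0,77] [0,77] [0,77] [0,77]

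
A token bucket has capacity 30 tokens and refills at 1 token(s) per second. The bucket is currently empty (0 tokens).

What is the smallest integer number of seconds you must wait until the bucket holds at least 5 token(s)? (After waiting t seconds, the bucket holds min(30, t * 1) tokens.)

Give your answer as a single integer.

Answer: 5

Derivation:
Need t * 1 >= 5, so t >= 5/1.
Smallest integer t = ceil(5/1) = 5.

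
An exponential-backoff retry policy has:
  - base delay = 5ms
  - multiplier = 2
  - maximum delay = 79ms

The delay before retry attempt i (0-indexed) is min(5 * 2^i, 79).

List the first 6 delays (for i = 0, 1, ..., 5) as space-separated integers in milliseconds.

Computing each delay:
  i=0: min(5*2^0, 79) = 5
  i=1: min(5*2^1, 79) = 10
  i=2: min(5*2^2, 79) = 20
  i=3: min(5*2^3, 79) = 40
  i=4: min(5*2^4, 79) = 79
  i=5: min(5*2^5, 79) = 79

Answer: 5 10 20 40 79 79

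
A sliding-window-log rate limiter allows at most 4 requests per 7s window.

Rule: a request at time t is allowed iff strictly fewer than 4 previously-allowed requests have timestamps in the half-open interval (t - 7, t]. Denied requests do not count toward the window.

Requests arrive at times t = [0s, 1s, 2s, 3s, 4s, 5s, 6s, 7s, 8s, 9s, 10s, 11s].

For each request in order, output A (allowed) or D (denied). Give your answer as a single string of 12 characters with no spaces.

Tracking allowed requests in the window:
  req#1 t=0s: ALLOW
  req#2 t=1s: ALLOW
  req#3 t=2s: ALLOW
  req#4 t=3s: ALLOW
  req#5 t=4s: DENY
  req#6 t=5s: DENY
  req#7 t=6s: DENY
  req#8 t=7s: ALLOW
  req#9 t=8s: ALLOW
  req#10 t=9s: ALLOW
  req#11 t=10s: ALLOW
  req#12 t=11s: DENY

Answer: AAAADDDAAAAD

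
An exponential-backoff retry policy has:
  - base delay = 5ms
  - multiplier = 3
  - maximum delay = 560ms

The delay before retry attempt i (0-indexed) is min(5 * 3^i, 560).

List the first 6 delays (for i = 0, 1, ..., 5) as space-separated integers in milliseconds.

Computing each delay:
  i=0: min(5*3^0, 560) = 5
  i=1: min(5*3^1, 560) = 15
  i=2: min(5*3^2, 560) = 45
  i=3: min(5*3^3, 560) = 135
  i=4: min(5*3^4, 560) = 405
  i=5: min(5*3^5, 560) = 560

Answer: 5 15 45 135 405 560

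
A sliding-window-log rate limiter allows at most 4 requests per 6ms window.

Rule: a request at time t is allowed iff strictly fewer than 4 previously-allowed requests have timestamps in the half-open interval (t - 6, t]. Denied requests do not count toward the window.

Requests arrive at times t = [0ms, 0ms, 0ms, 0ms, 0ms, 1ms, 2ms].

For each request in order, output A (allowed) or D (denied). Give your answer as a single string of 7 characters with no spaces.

Answer: AAAADDD

Derivation:
Tracking allowed requests in the window:
  req#1 t=0ms: ALLOW
  req#2 t=0ms: ALLOW
  req#3 t=0ms: ALLOW
  req#4 t=0ms: ALLOW
  req#5 t=0ms: DENY
  req#6 t=1ms: DENY
  req#7 t=2ms: DENY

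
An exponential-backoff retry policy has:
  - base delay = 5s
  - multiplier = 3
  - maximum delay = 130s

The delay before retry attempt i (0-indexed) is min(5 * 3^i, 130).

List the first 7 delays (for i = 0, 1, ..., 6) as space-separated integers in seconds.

Computing each delay:
  i=0: min(5*3^0, 130) = 5
  i=1: min(5*3^1, 130) = 15
  i=2: min(5*3^2, 130) = 45
  i=3: min(5*3^3, 130) = 130
  i=4: min(5*3^4, 130) = 130
  i=5: min(5*3^5, 130) = 130
  i=6: min(5*3^6, 130) = 130

Answer: 5 15 45 130 130 130 130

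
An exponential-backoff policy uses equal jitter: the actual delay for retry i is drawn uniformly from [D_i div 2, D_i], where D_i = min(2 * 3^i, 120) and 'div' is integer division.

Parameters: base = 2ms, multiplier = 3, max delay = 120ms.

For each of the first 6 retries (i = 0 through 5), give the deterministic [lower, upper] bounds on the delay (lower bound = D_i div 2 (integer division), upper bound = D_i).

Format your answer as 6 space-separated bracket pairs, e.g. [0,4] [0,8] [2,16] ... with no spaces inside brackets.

Computing bounds per retry:
  i=0: D_i=min(2*3^0,120)=2, bounds=[1,2]
  i=1: D_i=min(2*3^1,120)=6, bounds=[3,6]
  i=2: D_i=min(2*3^2,120)=18, bounds=[9,18]
  i=3: D_i=min(2*3^3,120)=54, bounds=[27,54]
  i=4: D_i=min(2*3^4,120)=120, bounds=[60,120]
  i=5: D_i=min(2*3^5,120)=120, bounds=[60,120]

Answer: [1,2] [3,6] [9,18] [27,54] [60,120] [60,120]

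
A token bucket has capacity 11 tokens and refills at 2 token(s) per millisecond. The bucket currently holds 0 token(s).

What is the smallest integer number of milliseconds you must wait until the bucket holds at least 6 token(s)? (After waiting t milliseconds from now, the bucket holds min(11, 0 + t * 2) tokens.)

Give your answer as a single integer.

Answer: 3

Derivation:
Need 0 + t * 2 >= 6, so t >= 6/2.
Smallest integer t = ceil(6/2) = 3.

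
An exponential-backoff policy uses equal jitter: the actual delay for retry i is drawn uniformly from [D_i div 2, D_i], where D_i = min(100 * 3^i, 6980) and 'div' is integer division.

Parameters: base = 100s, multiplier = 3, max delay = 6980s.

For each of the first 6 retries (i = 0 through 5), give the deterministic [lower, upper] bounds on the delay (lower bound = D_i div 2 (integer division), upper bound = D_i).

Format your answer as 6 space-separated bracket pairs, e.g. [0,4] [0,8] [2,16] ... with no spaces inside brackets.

Computing bounds per retry:
  i=0: D_i=min(100*3^0,6980)=100, bounds=[50,100]
  i=1: D_i=min(100*3^1,6980)=300, bounds=[150,300]
  i=2: D_i=min(100*3^2,6980)=900, bounds=[450,900]
  i=3: D_i=min(100*3^3,6980)=2700, bounds=[1350,2700]
  i=4: D_i=min(100*3^4,6980)=6980, bounds=[3490,6980]
  i=5: D_i=min(100*3^5,6980)=6980, bounds=[3490,6980]

Answer: [50,100] [150,300] [450,900] [1350,2700] [3490,6980] [3490,6980]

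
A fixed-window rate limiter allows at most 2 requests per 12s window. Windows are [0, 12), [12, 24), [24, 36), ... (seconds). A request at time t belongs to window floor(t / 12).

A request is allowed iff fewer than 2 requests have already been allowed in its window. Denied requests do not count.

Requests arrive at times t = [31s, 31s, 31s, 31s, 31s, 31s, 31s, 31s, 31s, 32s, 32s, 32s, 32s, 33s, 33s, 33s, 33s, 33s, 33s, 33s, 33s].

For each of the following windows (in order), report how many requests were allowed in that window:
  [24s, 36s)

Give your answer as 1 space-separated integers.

Processing requests:
  req#1 t=31s (window 2): ALLOW
  req#2 t=31s (window 2): ALLOW
  req#3 t=31s (window 2): DENY
  req#4 t=31s (window 2): DENY
  req#5 t=31s (window 2): DENY
  req#6 t=31s (window 2): DENY
  req#7 t=31s (window 2): DENY
  req#8 t=31s (window 2): DENY
  req#9 t=31s (window 2): DENY
  req#10 t=32s (window 2): DENY
  req#11 t=32s (window 2): DENY
  req#12 t=32s (window 2): DENY
  req#13 t=32s (window 2): DENY
  req#14 t=33s (window 2): DENY
  req#15 t=33s (window 2): DENY
  req#16 t=33s (window 2): DENY
  req#17 t=33s (window 2): DENY
  req#18 t=33s (window 2): DENY
  req#19 t=33s (window 2): DENY
  req#20 t=33s (window 2): DENY
  req#21 t=33s (window 2): DENY

Allowed counts by window: 2

Answer: 2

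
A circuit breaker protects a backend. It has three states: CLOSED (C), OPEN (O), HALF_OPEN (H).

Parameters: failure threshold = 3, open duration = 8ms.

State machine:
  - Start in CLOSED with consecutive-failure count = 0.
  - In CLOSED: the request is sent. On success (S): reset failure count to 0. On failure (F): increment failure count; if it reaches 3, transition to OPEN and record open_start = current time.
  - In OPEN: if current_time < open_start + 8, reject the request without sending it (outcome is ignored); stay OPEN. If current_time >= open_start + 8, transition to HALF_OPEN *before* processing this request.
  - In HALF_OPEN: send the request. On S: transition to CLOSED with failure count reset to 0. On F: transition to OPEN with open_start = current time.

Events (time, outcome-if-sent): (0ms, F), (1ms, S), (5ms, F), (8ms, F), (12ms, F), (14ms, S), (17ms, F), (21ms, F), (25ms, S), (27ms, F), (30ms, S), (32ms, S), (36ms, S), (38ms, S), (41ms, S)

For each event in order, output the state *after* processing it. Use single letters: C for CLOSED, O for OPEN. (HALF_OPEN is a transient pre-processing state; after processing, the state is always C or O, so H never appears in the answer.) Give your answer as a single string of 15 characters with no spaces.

State after each event:
  event#1 t=0ms outcome=F: state=CLOSED
  event#2 t=1ms outcome=S: state=CLOSED
  event#3 t=5ms outcome=F: state=CLOSED
  event#4 t=8ms outcome=F: state=CLOSED
  event#5 t=12ms outcome=F: state=OPEN
  event#6 t=14ms outcome=S: state=OPEN
  event#7 t=17ms outcome=F: state=OPEN
  event#8 t=21ms outcome=F: state=OPEN
  event#9 t=25ms outcome=S: state=OPEN
  event#10 t=27ms outcome=F: state=OPEN
  event#11 t=30ms outcome=S: state=CLOSED
  event#12 t=32ms outcome=S: state=CLOSED
  event#13 t=36ms outcome=S: state=CLOSED
  event#14 t=38ms outcome=S: state=CLOSED
  event#15 t=41ms outcome=S: state=CLOSED

Answer: CCCCOOOOOOCCCCC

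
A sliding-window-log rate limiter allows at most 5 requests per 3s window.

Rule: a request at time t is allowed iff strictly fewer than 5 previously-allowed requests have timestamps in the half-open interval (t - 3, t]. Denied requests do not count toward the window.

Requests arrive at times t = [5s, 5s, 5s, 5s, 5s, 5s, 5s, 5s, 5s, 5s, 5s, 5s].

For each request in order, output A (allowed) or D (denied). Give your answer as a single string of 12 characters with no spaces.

Answer: AAAAADDDDDDD

Derivation:
Tracking allowed requests in the window:
  req#1 t=5s: ALLOW
  req#2 t=5s: ALLOW
  req#3 t=5s: ALLOW
  req#4 t=5s: ALLOW
  req#5 t=5s: ALLOW
  req#6 t=5s: DENY
  req#7 t=5s: DENY
  req#8 t=5s: DENY
  req#9 t=5s: DENY
  req#10 t=5s: DENY
  req#11 t=5s: DENY
  req#12 t=5s: DENY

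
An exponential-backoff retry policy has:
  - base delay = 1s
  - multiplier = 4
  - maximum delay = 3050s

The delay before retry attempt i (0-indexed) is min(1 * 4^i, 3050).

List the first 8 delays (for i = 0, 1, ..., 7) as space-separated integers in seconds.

Computing each delay:
  i=0: min(1*4^0, 3050) = 1
  i=1: min(1*4^1, 3050) = 4
  i=2: min(1*4^2, 3050) = 16
  i=3: min(1*4^3, 3050) = 64
  i=4: min(1*4^4, 3050) = 256
  i=5: min(1*4^5, 3050) = 1024
  i=6: min(1*4^6, 3050) = 3050
  i=7: min(1*4^7, 3050) = 3050

Answer: 1 4 16 64 256 1024 3050 3050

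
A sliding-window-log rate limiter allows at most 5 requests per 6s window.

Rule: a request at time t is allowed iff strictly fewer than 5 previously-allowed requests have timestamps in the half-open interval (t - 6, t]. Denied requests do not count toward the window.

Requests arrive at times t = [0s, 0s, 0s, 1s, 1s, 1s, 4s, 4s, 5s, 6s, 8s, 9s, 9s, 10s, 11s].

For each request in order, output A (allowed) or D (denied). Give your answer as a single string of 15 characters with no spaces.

Answer: AAAAADDDDAAAAAD

Derivation:
Tracking allowed requests in the window:
  req#1 t=0s: ALLOW
  req#2 t=0s: ALLOW
  req#3 t=0s: ALLOW
  req#4 t=1s: ALLOW
  req#5 t=1s: ALLOW
  req#6 t=1s: DENY
  req#7 t=4s: DENY
  req#8 t=4s: DENY
  req#9 t=5s: DENY
  req#10 t=6s: ALLOW
  req#11 t=8s: ALLOW
  req#12 t=9s: ALLOW
  req#13 t=9s: ALLOW
  req#14 t=10s: ALLOW
  req#15 t=11s: DENY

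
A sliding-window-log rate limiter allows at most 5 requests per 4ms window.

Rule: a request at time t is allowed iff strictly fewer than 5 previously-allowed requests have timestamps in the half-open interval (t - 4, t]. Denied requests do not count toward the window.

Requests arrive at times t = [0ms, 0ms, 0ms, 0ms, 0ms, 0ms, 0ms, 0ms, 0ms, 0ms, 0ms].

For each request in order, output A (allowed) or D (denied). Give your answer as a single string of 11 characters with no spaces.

Tracking allowed requests in the window:
  req#1 t=0ms: ALLOW
  req#2 t=0ms: ALLOW
  req#3 t=0ms: ALLOW
  req#4 t=0ms: ALLOW
  req#5 t=0ms: ALLOW
  req#6 t=0ms: DENY
  req#7 t=0ms: DENY
  req#8 t=0ms: DENY
  req#9 t=0ms: DENY
  req#10 t=0ms: DENY
  req#11 t=0ms: DENY

Answer: AAAAADDDDDD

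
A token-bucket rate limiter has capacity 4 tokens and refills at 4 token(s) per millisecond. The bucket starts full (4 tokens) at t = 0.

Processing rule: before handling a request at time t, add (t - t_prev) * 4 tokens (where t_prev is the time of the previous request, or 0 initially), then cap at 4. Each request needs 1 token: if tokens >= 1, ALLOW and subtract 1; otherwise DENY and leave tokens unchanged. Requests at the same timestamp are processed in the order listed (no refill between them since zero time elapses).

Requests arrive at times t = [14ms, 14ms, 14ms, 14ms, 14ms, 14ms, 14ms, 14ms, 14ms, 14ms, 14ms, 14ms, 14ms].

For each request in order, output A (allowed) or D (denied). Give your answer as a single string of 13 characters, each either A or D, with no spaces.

Answer: AAAADDDDDDDDD

Derivation:
Simulating step by step:
  req#1 t=14ms: ALLOW
  req#2 t=14ms: ALLOW
  req#3 t=14ms: ALLOW
  req#4 t=14ms: ALLOW
  req#5 t=14ms: DENY
  req#6 t=14ms: DENY
  req#7 t=14ms: DENY
  req#8 t=14ms: DENY
  req#9 t=14ms: DENY
  req#10 t=14ms: DENY
  req#11 t=14ms: DENY
  req#12 t=14ms: DENY
  req#13 t=14ms: DENY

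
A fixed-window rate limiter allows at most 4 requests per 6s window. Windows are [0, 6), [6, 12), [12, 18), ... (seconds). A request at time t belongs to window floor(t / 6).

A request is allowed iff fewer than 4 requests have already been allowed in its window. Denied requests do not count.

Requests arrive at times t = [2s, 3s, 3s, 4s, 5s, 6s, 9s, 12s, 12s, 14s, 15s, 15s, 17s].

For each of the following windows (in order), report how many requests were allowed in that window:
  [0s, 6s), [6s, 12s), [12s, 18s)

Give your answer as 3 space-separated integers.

Answer: 4 2 4

Derivation:
Processing requests:
  req#1 t=2s (window 0): ALLOW
  req#2 t=3s (window 0): ALLOW
  req#3 t=3s (window 0): ALLOW
  req#4 t=4s (window 0): ALLOW
  req#5 t=5s (window 0): DENY
  req#6 t=6s (window 1): ALLOW
  req#7 t=9s (window 1): ALLOW
  req#8 t=12s (window 2): ALLOW
  req#9 t=12s (window 2): ALLOW
  req#10 t=14s (window 2): ALLOW
  req#11 t=15s (window 2): ALLOW
  req#12 t=15s (window 2): DENY
  req#13 t=17s (window 2): DENY

Allowed counts by window: 4 2 4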